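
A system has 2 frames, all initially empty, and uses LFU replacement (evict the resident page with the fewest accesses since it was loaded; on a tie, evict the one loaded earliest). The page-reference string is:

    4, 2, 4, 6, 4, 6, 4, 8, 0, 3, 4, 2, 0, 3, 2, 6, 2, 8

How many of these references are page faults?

13

4 → fault, frames (4)
2 → fault, frames (4 2)
4 → hit
6 → fault, evict 2, frames (4 6)
4 → hit
6 → hit
4 → hit
8 → fault, evict 6, frames (4 8)
0 → fault, evict 8, frames (4 0)
3 → fault, evict 0, frames (4 3)
4 → hit
2 → fault, evict 3, frames (4 2)
0 → fault, evict 2, frames (4 0)
3 → fault, evict 0, frames (4 3)
2 → fault, evict 3, frames (4 2)
6 → fault, evict 2, frames (4 6)
2 → fault, evict 6, frames (4 2)
8 → fault, evict 2, frames (4 8)
Page faults: 13.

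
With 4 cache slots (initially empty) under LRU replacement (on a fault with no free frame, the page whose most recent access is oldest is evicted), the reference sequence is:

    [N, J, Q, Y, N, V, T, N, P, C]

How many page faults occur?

N → fault, frames {N}
J → fault, frames {N,J}
Q → fault, frames {N,J,Q}
Y → fault, frames {N,J,Q,Y}
N → hit
V → fault, evict J, frames {Q,Y,N,V}
T → fault, evict Q, frames {Y,N,V,T}
N → hit
P → fault, evict Y, frames {V,T,N,P}
C → fault, evict V, frames {T,N,P,C}
Page faults: 8.

8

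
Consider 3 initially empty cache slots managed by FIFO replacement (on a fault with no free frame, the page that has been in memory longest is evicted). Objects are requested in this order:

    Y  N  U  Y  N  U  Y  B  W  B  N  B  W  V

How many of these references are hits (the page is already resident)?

Y: fault, frames [Y]
N: fault, frames [Y, N]
U: fault, frames [Y, N, U]
Y: hit
N: hit
U: hit
Y: hit
B: fault, evict Y, frames [N, U, B]
W: fault, evict N, frames [U, B, W]
B: hit
N: fault, evict U, frames [B, W, N]
B: hit
W: hit
V: fault, evict B, frames [W, N, V]
Hits: 7.

7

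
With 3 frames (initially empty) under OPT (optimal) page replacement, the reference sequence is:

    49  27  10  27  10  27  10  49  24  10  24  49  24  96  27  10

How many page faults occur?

6

49 → fault, frames (49)
27 → fault, frames (49 27)
10 → fault, frames (49 27 10)
27 → hit
10 → hit
27 → hit
10 → hit
49 → hit
24 → fault, evict 27, frames (49 10 24)
10 → hit
24 → hit
49 → hit
24 → hit
96 → fault, evict 24, frames (49 10 96)
27 → fault, evict 96, frames (49 10 27)
10 → hit
Page faults: 6.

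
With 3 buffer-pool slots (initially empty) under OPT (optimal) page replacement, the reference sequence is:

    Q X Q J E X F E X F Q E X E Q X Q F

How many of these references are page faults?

7

Q -> miss, frames [Q]
X -> miss, frames [Q, X]
Q -> hit
J -> miss, frames [Q, X, J]
E -> miss, evict J, frames [Q, X, E]
X -> hit
F -> miss, evict Q, frames [X, E, F]
E -> hit
X -> hit
F -> hit
Q -> miss, evict F, frames [X, E, Q]
E -> hit
X -> hit
E -> hit
Q -> hit
X -> hit
Q -> hit
F -> miss, evict Q, frames [X, E, F]
Page faults: 7.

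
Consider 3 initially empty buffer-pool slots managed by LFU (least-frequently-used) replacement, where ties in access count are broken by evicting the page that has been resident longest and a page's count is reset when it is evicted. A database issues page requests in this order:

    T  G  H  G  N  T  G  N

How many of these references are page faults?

5

T → fault, frames [T]
G → fault, frames [T, G]
H → fault, frames [T, G, H]
G → hit
N → fault, evict T, frames [G, H, N]
T → fault, evict H, frames [G, N, T]
G → hit
N → hit
Page faults: 5.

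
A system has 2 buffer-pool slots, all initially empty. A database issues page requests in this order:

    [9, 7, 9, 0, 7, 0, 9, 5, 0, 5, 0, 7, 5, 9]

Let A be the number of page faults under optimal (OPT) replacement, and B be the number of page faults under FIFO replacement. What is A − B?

Under OPT: F F . F . . F F . . . F . F → 7 faults.
Under FIFO: F F . F . . F F F . . F F F → 9 faults.
A − B = 7 − 9 = -2.

-2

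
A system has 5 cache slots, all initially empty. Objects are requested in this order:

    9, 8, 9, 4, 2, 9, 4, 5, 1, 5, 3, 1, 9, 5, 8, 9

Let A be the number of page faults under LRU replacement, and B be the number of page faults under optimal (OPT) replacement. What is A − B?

Under LRU: F F . F F . . F F . F . . . F . → 8 faults.
Under OPT: F F . F F . . F F . F . . . . . → 7 faults.
A − B = 8 − 7 = 1.

1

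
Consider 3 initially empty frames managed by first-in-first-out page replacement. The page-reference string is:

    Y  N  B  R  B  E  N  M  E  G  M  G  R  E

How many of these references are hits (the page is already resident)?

4

Y → miss, frames [Y]
N → miss, frames [Y, N]
B → miss, frames [Y, N, B]
R → miss, evict Y, frames [N, B, R]
B → hit
E → miss, evict N, frames [B, R, E]
N → miss, evict B, frames [R, E, N]
M → miss, evict R, frames [E, N, M]
E → hit
G → miss, evict E, frames [N, M, G]
M → hit
G → hit
R → miss, evict N, frames [M, G, R]
E → miss, evict M, frames [G, R, E]
Hits: 4.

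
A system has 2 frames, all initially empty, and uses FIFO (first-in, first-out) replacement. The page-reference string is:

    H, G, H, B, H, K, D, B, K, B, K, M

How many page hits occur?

H → fault, frames [H]
G → fault, frames [H, G]
H → hit
B → fault, evict H, frames [G, B]
H → fault, evict G, frames [B, H]
K → fault, evict B, frames [H, K]
D → fault, evict H, frames [K, D]
B → fault, evict K, frames [D, B]
K → fault, evict D, frames [B, K]
B → hit
K → hit
M → fault, evict B, frames [K, M]
Hits: 3.

3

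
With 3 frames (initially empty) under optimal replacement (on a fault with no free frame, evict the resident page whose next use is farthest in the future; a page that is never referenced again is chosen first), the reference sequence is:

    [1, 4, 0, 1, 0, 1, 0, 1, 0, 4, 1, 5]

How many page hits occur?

1 → fault, frames [1]
4 → fault, frames [1, 4]
0 → fault, frames [1, 4, 0]
1 → hit
0 → hit
1 → hit
0 → hit
1 → hit
0 → hit
4 → hit
1 → hit
5 → fault, evict 0, frames [1, 4, 5]
Hits: 8.

8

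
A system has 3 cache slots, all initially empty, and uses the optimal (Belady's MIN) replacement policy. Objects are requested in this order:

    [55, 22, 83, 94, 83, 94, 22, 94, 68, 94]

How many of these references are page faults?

55: fault, frames {55}
22: fault, frames {55,22}
83: fault, frames {55,22,83}
94: fault, evict 55, frames {22,83,94}
83: hit
94: hit
22: hit
94: hit
68: fault, evict 83, frames {22,94,68}
94: hit
Page faults: 5.

5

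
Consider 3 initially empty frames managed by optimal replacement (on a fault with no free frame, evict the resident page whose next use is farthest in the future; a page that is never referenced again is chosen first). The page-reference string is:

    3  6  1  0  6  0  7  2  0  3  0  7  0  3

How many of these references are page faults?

3: fault, frames (3)
6: fault, frames (3 6)
1: fault, frames (3 6 1)
0: fault, evict 1, frames (3 6 0)
6: hit
0: hit
7: fault, evict 6, frames (3 0 7)
2: fault, evict 7, frames (3 0 2)
0: hit
3: hit
0: hit
7: fault, evict 2, frames (3 0 7)
0: hit
3: hit
Page faults: 7.

7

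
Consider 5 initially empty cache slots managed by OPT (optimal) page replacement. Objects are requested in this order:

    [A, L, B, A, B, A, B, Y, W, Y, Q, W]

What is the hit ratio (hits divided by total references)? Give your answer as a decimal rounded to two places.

0.50

A: fault, frames {A}
L: fault, frames {A,L}
B: fault, frames {A,L,B}
A: hit
B: hit
A: hit
B: hit
Y: fault, frames {A,L,B,Y}
W: fault, frames {A,L,B,Y,W}
Y: hit
Q: fault, evict Y, frames {A,L,B,W,Q}
W: hit
Hits: 6 of 12 references → 6/12 = 0.5000.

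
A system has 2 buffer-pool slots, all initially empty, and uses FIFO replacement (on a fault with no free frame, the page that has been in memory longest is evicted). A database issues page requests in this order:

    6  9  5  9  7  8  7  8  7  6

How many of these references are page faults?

6

6 -> fault, frames {6}
9 -> fault, frames {6,9}
5 -> fault, evict 6, frames {9,5}
9 -> hit
7 -> fault, evict 9, frames {5,7}
8 -> fault, evict 5, frames {7,8}
7 -> hit
8 -> hit
7 -> hit
6 -> fault, evict 7, frames {8,6}
Page faults: 6.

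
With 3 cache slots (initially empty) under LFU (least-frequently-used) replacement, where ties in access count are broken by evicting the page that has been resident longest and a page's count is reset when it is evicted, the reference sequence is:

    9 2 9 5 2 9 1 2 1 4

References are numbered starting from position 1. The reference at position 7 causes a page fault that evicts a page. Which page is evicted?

5

pos 1: 9: fault, frames (9)
pos 2: 2: fault, frames (9 2)
pos 3: 9: hit
pos 4: 5: fault, frames (9 2 5)
pos 5: 2: hit
pos 6: 9: hit
pos 7: 1: fault, evict 5, frames (9 2 1)
At position 7, page 5 is evicted.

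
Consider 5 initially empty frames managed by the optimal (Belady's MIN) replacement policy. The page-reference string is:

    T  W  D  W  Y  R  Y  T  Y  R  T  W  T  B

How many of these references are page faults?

T: miss, frames [T]
W: miss, frames [T, W]
D: miss, frames [T, W, D]
W: hit
Y: miss, frames [T, W, D, Y]
R: miss, frames [T, W, D, Y, R]
Y: hit
T: hit
Y: hit
R: hit
T: hit
W: hit
T: hit
B: miss, evict R, frames [T, W, D, Y, B]
Page faults: 6.

6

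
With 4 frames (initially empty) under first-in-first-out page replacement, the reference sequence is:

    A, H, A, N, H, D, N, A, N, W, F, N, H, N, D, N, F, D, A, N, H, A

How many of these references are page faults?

A: fault, frames (A)
H: fault, frames (A H)
A: hit
N: fault, frames (A H N)
H: hit
D: fault, frames (A H N D)
N: hit
A: hit
N: hit
W: fault, evict A, frames (H N D W)
F: fault, evict H, frames (N D W F)
N: hit
H: fault, evict N, frames (D W F H)
N: fault, evict D, frames (W F H N)
D: fault, evict W, frames (F H N D)
N: hit
F: hit
D: hit
A: fault, evict F, frames (H N D A)
N: hit
H: hit
A: hit
Page faults: 10.

10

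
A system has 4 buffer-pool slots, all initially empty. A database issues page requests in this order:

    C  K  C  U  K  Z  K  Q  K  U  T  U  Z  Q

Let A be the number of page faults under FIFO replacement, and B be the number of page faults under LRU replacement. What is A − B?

-2

Under FIFO: F F . F . F . F . . F . . . → 6 faults.
Under LRU: F F . F . F . F . . F . F F → 8 faults.
A − B = 6 − 8 = -2.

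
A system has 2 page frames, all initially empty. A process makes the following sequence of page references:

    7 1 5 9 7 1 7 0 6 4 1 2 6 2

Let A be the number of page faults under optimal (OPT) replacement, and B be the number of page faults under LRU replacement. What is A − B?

-2

Under OPT: F F F F . F . F F F . F F . → 10 faults.
Under LRU: F F F F F F . F F F F F F . → 12 faults.
A − B = 10 − 12 = -2.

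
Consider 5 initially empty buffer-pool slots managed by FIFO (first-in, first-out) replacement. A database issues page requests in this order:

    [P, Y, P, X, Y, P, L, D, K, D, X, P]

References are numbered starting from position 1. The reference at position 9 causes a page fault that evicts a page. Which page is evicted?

P

pos 1: P → fault, frames {P}
pos 2: Y → fault, frames {P,Y}
pos 3: P → hit
pos 4: X → fault, frames {P,Y,X}
pos 5: Y → hit
pos 6: P → hit
pos 7: L → fault, frames {P,Y,X,L}
pos 8: D → fault, frames {P,Y,X,L,D}
pos 9: K → fault, evict P, frames {Y,X,L,D,K}
At position 9, page P is evicted.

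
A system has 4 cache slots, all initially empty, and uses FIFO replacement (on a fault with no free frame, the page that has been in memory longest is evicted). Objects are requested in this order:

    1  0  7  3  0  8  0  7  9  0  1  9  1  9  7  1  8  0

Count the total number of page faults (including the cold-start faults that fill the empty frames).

1 → fault, frames {1}
0 → fault, frames {1,0}
7 → fault, frames {1,0,7}
3 → fault, frames {1,0,7,3}
0 → hit
8 → fault, evict 1, frames {0,7,3,8}
0 → hit
7 → hit
9 → fault, evict 0, frames {7,3,8,9}
0 → fault, evict 7, frames {3,8,9,0}
1 → fault, evict 3, frames {8,9,0,1}
9 → hit
1 → hit
9 → hit
7 → fault, evict 8, frames {9,0,1,7}
1 → hit
8 → fault, evict 9, frames {0,1,7,8}
0 → hit
Page faults: 10.

10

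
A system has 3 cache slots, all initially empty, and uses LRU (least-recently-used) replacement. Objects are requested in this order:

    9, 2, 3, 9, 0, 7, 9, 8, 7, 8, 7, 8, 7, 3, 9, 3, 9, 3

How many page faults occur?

9 -> fault, frames [9]
2 -> fault, frames [9, 2]
3 -> fault, frames [9, 2, 3]
9 -> hit
0 -> fault, evict 2, frames [3, 9, 0]
7 -> fault, evict 3, frames [9, 0, 7]
9 -> hit
8 -> fault, evict 0, frames [7, 9, 8]
7 -> hit
8 -> hit
7 -> hit
8 -> hit
7 -> hit
3 -> fault, evict 9, frames [8, 7, 3]
9 -> fault, evict 8, frames [7, 3, 9]
3 -> hit
9 -> hit
3 -> hit
Page faults: 8.

8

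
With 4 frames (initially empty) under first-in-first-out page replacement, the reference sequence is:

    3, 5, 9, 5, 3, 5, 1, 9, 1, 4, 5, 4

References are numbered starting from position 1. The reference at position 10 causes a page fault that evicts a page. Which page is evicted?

pos 1: 3 -> miss, frames (3)
pos 2: 5 -> miss, frames (3 5)
pos 3: 9 -> miss, frames (3 5 9)
pos 4: 5 -> hit
pos 5: 3 -> hit
pos 6: 5 -> hit
pos 7: 1 -> miss, frames (3 5 9 1)
pos 8: 9 -> hit
pos 9: 1 -> hit
pos 10: 4 -> miss, evict 3, frames (5 9 1 4)
At position 10, page 3 is evicted.

3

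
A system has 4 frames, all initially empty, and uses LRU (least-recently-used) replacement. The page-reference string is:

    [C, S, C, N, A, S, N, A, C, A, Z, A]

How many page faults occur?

C → miss, frames (C)
S → miss, frames (C S)
C → hit
N → miss, frames (S C N)
A → miss, frames (S C N A)
S → hit
N → hit
A → hit
C → hit
A → hit
Z → miss, evict S, frames (N C A Z)
A → hit
Page faults: 5.

5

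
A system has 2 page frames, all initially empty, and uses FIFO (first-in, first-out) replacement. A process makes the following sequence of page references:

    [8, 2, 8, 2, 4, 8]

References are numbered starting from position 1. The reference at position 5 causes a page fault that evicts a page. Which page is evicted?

pos 1: 8 → fault, frames [8]
pos 2: 2 → fault, frames [8, 2]
pos 3: 8 → hit
pos 4: 2 → hit
pos 5: 4 → fault, evict 8, frames [2, 4]
At position 5, page 8 is evicted.

8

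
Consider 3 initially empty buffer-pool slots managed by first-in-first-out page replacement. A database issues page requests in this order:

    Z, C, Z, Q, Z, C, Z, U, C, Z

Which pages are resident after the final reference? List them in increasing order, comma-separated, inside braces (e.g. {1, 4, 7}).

{Q, U, Z}

Z → miss, frames (Z)
C → miss, frames (Z C)
Z → hit
Q → miss, frames (Z C Q)
Z → hit
C → hit
Z → hit
U → miss, evict Z, frames (C Q U)
C → hit
Z → miss, evict C, frames (Q U Z)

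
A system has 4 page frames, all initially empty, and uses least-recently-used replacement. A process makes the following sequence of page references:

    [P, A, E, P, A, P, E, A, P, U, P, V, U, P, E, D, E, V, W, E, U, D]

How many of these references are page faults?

P -> miss, frames (P)
A -> miss, frames (P A)
E -> miss, frames (P A E)
P -> hit
A -> hit
P -> hit
E -> hit
A -> hit
P -> hit
U -> miss, frames (E A P U)
P -> hit
V -> miss, evict E, frames (A U P V)
U -> hit
P -> hit
E -> miss, evict A, frames (V U P E)
D -> miss, evict V, frames (U P E D)
E -> hit
V -> miss, evict U, frames (P D E V)
W -> miss, evict P, frames (D E V W)
E -> hit
U -> miss, evict D, frames (V W E U)
D -> miss, evict V, frames (W E U D)
Page faults: 11.

11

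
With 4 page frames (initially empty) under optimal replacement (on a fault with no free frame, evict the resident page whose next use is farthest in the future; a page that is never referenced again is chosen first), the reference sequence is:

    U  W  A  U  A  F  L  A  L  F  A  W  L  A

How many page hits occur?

U: fault, frames [U]
W: fault, frames [U, W]
A: fault, frames [U, W, A]
U: hit
A: hit
F: fault, frames [U, W, A, F]
L: fault, evict U, frames [W, A, F, L]
A: hit
L: hit
F: hit
A: hit
W: hit
L: hit
A: hit
Hits: 9.

9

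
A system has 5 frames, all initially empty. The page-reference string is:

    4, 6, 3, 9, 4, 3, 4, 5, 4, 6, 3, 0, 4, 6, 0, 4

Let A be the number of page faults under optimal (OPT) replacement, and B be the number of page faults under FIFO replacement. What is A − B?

Under OPT: F F F F . . . F . . . F . . . . → 6 faults.
Under FIFO: F F F F . . . F . . . F F F . . → 8 faults.
A − B = 6 − 8 = -2.

-2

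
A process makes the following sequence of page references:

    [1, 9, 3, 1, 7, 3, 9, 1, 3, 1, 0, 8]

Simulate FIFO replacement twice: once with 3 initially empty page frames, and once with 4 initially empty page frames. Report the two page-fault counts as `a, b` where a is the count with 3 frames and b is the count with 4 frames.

3 frames: F F F . F . . F . . F F → 7 faults.
4 frames: F F F . F . . . . . F F → 6 faults.
6 < 7: adding a frame reduced faults, as is typical.

7, 6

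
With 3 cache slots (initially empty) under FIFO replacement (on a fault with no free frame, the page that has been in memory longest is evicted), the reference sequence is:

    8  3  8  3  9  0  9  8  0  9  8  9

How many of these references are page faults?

8 -> miss, frames [8]
3 -> miss, frames [8, 3]
8 -> hit
3 -> hit
9 -> miss, frames [8, 3, 9]
0 -> miss, evict 8, frames [3, 9, 0]
9 -> hit
8 -> miss, evict 3, frames [9, 0, 8]
0 -> hit
9 -> hit
8 -> hit
9 -> hit
Page faults: 5.

5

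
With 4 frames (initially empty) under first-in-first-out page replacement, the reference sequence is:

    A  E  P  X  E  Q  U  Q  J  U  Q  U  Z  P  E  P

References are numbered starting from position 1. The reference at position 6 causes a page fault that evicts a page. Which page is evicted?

A

pos 1: A -> fault, frames (A)
pos 2: E -> fault, frames (A E)
pos 3: P -> fault, frames (A E P)
pos 4: X -> fault, frames (A E P X)
pos 5: E -> hit
pos 6: Q -> fault, evict A, frames (E P X Q)
At position 6, page A is evicted.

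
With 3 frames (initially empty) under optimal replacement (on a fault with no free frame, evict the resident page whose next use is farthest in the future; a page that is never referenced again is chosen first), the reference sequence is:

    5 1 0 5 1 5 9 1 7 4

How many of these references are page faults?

6

5 -> fault, frames (5)
1 -> fault, frames (5 1)
0 -> fault, frames (5 1 0)
5 -> hit
1 -> hit
5 -> hit
9 -> fault, evict 0, frames (5 1 9)
1 -> hit
7 -> fault, evict 9, frames (5 1 7)
4 -> fault, evict 7, frames (5 1 4)
Page faults: 6.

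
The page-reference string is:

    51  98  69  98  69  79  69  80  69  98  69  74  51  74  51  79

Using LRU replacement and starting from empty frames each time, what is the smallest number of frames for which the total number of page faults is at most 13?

f=1: 16 faults
f=2: 9 faults
f=3: 9 faults
f=4: 8 faults
f=5: 8 faults
f=6: 6 faults
Smallest f with faults ≤ 13 is 2.

2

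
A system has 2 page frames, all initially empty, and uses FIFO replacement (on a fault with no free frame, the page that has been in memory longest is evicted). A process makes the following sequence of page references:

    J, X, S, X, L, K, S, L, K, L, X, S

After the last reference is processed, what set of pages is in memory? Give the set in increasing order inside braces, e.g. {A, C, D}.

J → miss, frames [J]
X → miss, frames [J, X]
S → miss, evict J, frames [X, S]
X → hit
L → miss, evict X, frames [S, L]
K → miss, evict S, frames [L, K]
S → miss, evict L, frames [K, S]
L → miss, evict K, frames [S, L]
K → miss, evict S, frames [L, K]
L → hit
X → miss, evict L, frames [K, X]
S → miss, evict K, frames [X, S]

{S, X}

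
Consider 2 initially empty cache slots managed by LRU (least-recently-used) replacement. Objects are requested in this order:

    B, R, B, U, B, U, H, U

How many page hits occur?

4

B: miss, frames (B)
R: miss, frames (B R)
B: hit
U: miss, evict R, frames (B U)
B: hit
U: hit
H: miss, evict B, frames (U H)
U: hit
Hits: 4.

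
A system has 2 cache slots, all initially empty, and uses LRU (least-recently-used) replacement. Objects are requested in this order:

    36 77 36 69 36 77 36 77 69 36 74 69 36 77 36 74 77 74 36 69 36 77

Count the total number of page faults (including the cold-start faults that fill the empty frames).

36 -> fault, frames [36]
77 -> fault, frames [36, 77]
36 -> hit
69 -> fault, evict 77, frames [36, 69]
36 -> hit
77 -> fault, evict 69, frames [36, 77]
36 -> hit
77 -> hit
69 -> fault, evict 36, frames [77, 69]
36 -> fault, evict 77, frames [69, 36]
74 -> fault, evict 69, frames [36, 74]
69 -> fault, evict 36, frames [74, 69]
36 -> fault, evict 74, frames [69, 36]
77 -> fault, evict 69, frames [36, 77]
36 -> hit
74 -> fault, evict 77, frames [36, 74]
77 -> fault, evict 36, frames [74, 77]
74 -> hit
36 -> fault, evict 77, frames [74, 36]
69 -> fault, evict 74, frames [36, 69]
36 -> hit
77 -> fault, evict 69, frames [36, 77]
Page faults: 15.

15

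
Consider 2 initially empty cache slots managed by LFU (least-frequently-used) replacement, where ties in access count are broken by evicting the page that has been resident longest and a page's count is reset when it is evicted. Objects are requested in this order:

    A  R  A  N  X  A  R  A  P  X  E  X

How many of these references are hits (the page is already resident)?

A → miss, frames [A]
R → miss, frames [A, R]
A → hit
N → miss, evict R, frames [A, N]
X → miss, evict N, frames [A, X]
A → hit
R → miss, evict X, frames [A, R]
A → hit
P → miss, evict R, frames [A, P]
X → miss, evict P, frames [A, X]
E → miss, evict X, frames [A, E]
X → miss, evict E, frames [A, X]
Hits: 3.

3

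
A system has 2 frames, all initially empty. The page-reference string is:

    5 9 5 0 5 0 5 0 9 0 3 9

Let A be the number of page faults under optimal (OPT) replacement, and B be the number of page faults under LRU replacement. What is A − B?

-1

Under OPT: F F . F . . . . F . F . → 5 faults.
Under LRU: F F . F . . . . F . F F → 6 faults.
A − B = 5 − 6 = -1.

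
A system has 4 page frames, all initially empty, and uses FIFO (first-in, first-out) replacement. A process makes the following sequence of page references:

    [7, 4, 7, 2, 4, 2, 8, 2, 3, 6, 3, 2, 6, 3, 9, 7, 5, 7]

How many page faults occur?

7: fault, frames (7)
4: fault, frames (7 4)
7: hit
2: fault, frames (7 4 2)
4: hit
2: hit
8: fault, frames (7 4 2 8)
2: hit
3: fault, evict 7, frames (4 2 8 3)
6: fault, evict 4, frames (2 8 3 6)
3: hit
2: hit
6: hit
3: hit
9: fault, evict 2, frames (8 3 6 9)
7: fault, evict 8, frames (3 6 9 7)
5: fault, evict 3, frames (6 9 7 5)
7: hit
Page faults: 9.

9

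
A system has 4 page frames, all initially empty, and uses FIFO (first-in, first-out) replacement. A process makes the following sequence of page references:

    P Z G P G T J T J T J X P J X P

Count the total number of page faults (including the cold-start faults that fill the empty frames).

7

P -> fault, frames (P)
Z -> fault, frames (P Z)
G -> fault, frames (P Z G)
P -> hit
G -> hit
T -> fault, frames (P Z G T)
J -> fault, evict P, frames (Z G T J)
T -> hit
J -> hit
T -> hit
J -> hit
X -> fault, evict Z, frames (G T J X)
P -> fault, evict G, frames (T J X P)
J -> hit
X -> hit
P -> hit
Page faults: 7.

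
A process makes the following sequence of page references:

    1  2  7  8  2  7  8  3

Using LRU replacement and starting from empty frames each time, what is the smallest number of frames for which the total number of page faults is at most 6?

f=1: 8 faults
f=2: 8 faults
f=3: 5 faults
f=4: 5 faults
f=5: 5 faults
Smallest f with faults ≤ 6 is 3.

3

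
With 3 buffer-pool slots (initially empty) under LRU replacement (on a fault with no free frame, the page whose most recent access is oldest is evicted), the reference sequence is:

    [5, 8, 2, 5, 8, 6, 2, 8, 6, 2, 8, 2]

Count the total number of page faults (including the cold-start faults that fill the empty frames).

5

5 -> fault, frames {5}
8 -> fault, frames {5,8}
2 -> fault, frames {5,8,2}
5 -> hit
8 -> hit
6 -> fault, evict 2, frames {5,8,6}
2 -> fault, evict 5, frames {8,6,2}
8 -> hit
6 -> hit
2 -> hit
8 -> hit
2 -> hit
Page faults: 5.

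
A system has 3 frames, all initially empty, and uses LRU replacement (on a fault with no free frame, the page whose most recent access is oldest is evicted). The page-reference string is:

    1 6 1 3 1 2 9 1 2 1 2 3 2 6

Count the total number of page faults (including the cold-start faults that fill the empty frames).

1: miss, frames (1)
6: miss, frames (1 6)
1: hit
3: miss, frames (6 1 3)
1: hit
2: miss, evict 6, frames (3 1 2)
9: miss, evict 3, frames (1 2 9)
1: hit
2: hit
1: hit
2: hit
3: miss, evict 9, frames (1 2 3)
2: hit
6: miss, evict 1, frames (3 2 6)
Page faults: 7.

7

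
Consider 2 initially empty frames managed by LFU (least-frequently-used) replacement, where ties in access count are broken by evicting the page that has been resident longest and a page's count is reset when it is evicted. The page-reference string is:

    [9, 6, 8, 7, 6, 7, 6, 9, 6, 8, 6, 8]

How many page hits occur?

9 → fault, frames {9}
6 → fault, frames {9,6}
8 → fault, evict 9, frames {6,8}
7 → fault, evict 6, frames {8,7}
6 → fault, evict 8, frames {7,6}
7 → hit
6 → hit
9 → fault, evict 7, frames {6,9}
6 → hit
8 → fault, evict 9, frames {6,8}
6 → hit
8 → hit
Hits: 5.

5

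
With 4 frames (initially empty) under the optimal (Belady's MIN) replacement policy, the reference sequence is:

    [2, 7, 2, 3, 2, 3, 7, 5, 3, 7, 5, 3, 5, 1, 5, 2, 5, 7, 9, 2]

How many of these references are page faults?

6

2: miss, frames {2}
7: miss, frames {2,7}
2: hit
3: miss, frames {2,7,3}
2: hit
3: hit
7: hit
5: miss, frames {2,7,3,5}
3: hit
7: hit
5: hit
3: hit
5: hit
1: miss, evict 3, frames {2,7,5,1}
5: hit
2: hit
5: hit
7: hit
9: miss, evict 1, frames {2,7,5,9}
2: hit
Page faults: 6.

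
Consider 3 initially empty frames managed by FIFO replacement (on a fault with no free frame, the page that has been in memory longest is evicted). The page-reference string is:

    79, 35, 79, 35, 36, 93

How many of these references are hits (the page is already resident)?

79 → miss, frames (79)
35 → miss, frames (79 35)
79 → hit
35 → hit
36 → miss, frames (79 35 36)
93 → miss, evict 79, frames (35 36 93)
Hits: 2.

2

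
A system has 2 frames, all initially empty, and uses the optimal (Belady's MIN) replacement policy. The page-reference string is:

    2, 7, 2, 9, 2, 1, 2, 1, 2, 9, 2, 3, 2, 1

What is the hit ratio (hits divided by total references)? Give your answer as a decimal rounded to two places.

0.50

2: fault, frames {2}
7: fault, frames {2,7}
2: hit
9: fault, evict 7, frames {2,9}
2: hit
1: fault, evict 9, frames {2,1}
2: hit
1: hit
2: hit
9: fault, evict 1, frames {2,9}
2: hit
3: fault, evict 9, frames {2,3}
2: hit
1: fault, evict 3, frames {2,1}
Hits: 7 of 14 references → 7/14 = 0.5000.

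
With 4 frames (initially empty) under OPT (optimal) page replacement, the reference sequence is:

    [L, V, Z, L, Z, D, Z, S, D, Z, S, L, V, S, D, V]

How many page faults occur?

6

L → fault, frames {L}
V → fault, frames {L,V}
Z → fault, frames {L,V,Z}
L → hit
Z → hit
D → fault, frames {L,V,Z,D}
Z → hit
S → fault, evict V, frames {L,Z,D,S}
D → hit
Z → hit
S → hit
L → hit
V → fault, evict Z, frames {L,D,S,V}
S → hit
D → hit
V → hit
Page faults: 6.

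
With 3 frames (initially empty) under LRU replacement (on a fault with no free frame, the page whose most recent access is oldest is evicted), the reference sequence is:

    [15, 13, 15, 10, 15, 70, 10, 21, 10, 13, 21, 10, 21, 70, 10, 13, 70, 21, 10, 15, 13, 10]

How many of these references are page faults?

15: fault, frames {15}
13: fault, frames {15,13}
15: hit
10: fault, frames {13,15,10}
15: hit
70: fault, evict 13, frames {10,15,70}
10: hit
21: fault, evict 15, frames {70,10,21}
10: hit
13: fault, evict 70, frames {21,10,13}
21: hit
10: hit
21: hit
70: fault, evict 13, frames {10,21,70}
10: hit
13: fault, evict 21, frames {70,10,13}
70: hit
21: fault, evict 10, frames {13,70,21}
10: fault, evict 13, frames {70,21,10}
15: fault, evict 70, frames {21,10,15}
13: fault, evict 21, frames {10,15,13}
10: hit
Page faults: 12.

12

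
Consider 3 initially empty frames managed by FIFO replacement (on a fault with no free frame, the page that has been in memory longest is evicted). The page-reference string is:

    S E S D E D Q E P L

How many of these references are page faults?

6

S → miss, frames [S]
E → miss, frames [S, E]
S → hit
D → miss, frames [S, E, D]
E → hit
D → hit
Q → miss, evict S, frames [E, D, Q]
E → hit
P → miss, evict E, frames [D, Q, P]
L → miss, evict D, frames [Q, P, L]
Page faults: 6.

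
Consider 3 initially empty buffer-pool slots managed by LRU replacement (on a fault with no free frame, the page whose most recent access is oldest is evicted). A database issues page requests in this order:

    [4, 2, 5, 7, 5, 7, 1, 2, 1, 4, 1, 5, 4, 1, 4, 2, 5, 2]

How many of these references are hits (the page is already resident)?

4 → fault, frames {4}
2 → fault, frames {4,2}
5 → fault, frames {4,2,5}
7 → fault, evict 4, frames {2,5,7}
5 → hit
7 → hit
1 → fault, evict 2, frames {5,7,1}
2 → fault, evict 5, frames {7,1,2}
1 → hit
4 → fault, evict 7, frames {2,1,4}
1 → hit
5 → fault, evict 2, frames {4,1,5}
4 → hit
1 → hit
4 → hit
2 → fault, evict 5, frames {1,4,2}
5 → fault, evict 1, frames {4,2,5}
2 → hit
Hits: 8.

8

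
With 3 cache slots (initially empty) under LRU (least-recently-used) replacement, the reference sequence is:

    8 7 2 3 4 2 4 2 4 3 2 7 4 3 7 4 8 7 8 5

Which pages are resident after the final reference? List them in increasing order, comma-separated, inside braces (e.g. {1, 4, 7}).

{5, 7, 8}

8 → fault, frames [8]
7 → fault, frames [8, 7]
2 → fault, frames [8, 7, 2]
3 → fault, evict 8, frames [7, 2, 3]
4 → fault, evict 7, frames [2, 3, 4]
2 → hit
4 → hit
2 → hit
4 → hit
3 → hit
2 → hit
7 → fault, evict 4, frames [3, 2, 7]
4 → fault, evict 3, frames [2, 7, 4]
3 → fault, evict 2, frames [7, 4, 3]
7 → hit
4 → hit
8 → fault, evict 3, frames [7, 4, 8]
7 → hit
8 → hit
5 → fault, evict 4, frames [7, 8, 5]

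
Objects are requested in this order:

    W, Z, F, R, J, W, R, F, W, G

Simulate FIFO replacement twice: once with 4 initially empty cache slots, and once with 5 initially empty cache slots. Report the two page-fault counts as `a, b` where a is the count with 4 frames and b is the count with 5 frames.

7, 6

4 frames: F F F F F F . . . F → 7 faults.
5 frames: F F F F F . . . . F → 6 faults.
6 < 7: adding a frame reduced faults, as is typical.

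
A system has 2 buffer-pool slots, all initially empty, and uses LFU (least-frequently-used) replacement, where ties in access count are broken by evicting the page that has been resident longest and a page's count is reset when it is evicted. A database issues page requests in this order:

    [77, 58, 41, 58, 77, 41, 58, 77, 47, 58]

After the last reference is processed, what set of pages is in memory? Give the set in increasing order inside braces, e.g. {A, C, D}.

77: fault, frames (77)
58: fault, frames (77 58)
41: fault, evict 77, frames (58 41)
58: hit
77: fault, evict 41, frames (58 77)
41: fault, evict 77, frames (58 41)
58: hit
77: fault, evict 41, frames (58 77)
47: fault, evict 77, frames (58 47)
58: hit

{47, 58}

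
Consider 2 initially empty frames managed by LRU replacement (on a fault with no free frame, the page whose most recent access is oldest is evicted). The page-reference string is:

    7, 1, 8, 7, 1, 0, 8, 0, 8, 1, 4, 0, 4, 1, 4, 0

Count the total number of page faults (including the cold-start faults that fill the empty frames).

12

7: miss, frames {7}
1: miss, frames {7,1}
8: miss, evict 7, frames {1,8}
7: miss, evict 1, frames {8,7}
1: miss, evict 8, frames {7,1}
0: miss, evict 7, frames {1,0}
8: miss, evict 1, frames {0,8}
0: hit
8: hit
1: miss, evict 0, frames {8,1}
4: miss, evict 8, frames {1,4}
0: miss, evict 1, frames {4,0}
4: hit
1: miss, evict 0, frames {4,1}
4: hit
0: miss, evict 1, frames {4,0}
Page faults: 12.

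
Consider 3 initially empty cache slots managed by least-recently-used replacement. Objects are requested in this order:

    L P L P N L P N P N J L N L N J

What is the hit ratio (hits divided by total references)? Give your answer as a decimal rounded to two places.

L → miss, frames [L]
P → miss, frames [L, P]
L → hit
P → hit
N → miss, frames [L, P, N]
L → hit
P → hit
N → hit
P → hit
N → hit
J → miss, evict L, frames [P, N, J]
L → miss, evict P, frames [N, J, L]
N → hit
L → hit
N → hit
J → hit
Hits: 11 of 16 references → 11/16 = 0.6875.

0.69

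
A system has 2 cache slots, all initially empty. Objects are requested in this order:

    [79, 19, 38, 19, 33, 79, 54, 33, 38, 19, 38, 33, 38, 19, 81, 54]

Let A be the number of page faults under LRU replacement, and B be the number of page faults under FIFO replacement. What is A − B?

Under LRU: F F F . F F F F F F . F . F F F → 13 faults.
Under FIFO: F F F . F F F F F F . F F F F F → 14 faults.
A − B = 13 − 14 = -1.

-1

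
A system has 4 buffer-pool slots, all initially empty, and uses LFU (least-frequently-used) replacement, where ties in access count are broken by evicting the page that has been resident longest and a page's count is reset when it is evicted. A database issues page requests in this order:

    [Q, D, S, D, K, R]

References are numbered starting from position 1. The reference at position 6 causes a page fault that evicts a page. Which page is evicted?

pos 1: Q → miss, frames {Q}
pos 2: D → miss, frames {Q,D}
pos 3: S → miss, frames {Q,D,S}
pos 4: D → hit
pos 5: K → miss, frames {Q,D,S,K}
pos 6: R → miss, evict Q, frames {D,S,K,R}
At position 6, page Q is evicted.

Q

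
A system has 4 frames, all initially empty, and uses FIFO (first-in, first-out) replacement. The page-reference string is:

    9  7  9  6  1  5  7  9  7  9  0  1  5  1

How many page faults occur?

10

9 -> miss, frames [9]
7 -> miss, frames [9, 7]
9 -> hit
6 -> miss, frames [9, 7, 6]
1 -> miss, frames [9, 7, 6, 1]
5 -> miss, evict 9, frames [7, 6, 1, 5]
7 -> hit
9 -> miss, evict 7, frames [6, 1, 5, 9]
7 -> miss, evict 6, frames [1, 5, 9, 7]
9 -> hit
0 -> miss, evict 1, frames [5, 9, 7, 0]
1 -> miss, evict 5, frames [9, 7, 0, 1]
5 -> miss, evict 9, frames [7, 0, 1, 5]
1 -> hit
Page faults: 10.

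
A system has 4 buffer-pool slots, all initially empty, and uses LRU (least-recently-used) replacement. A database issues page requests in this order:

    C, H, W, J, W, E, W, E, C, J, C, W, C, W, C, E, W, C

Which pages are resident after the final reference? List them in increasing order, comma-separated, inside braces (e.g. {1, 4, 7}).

{C, E, J, W}

C → fault, frames [C]
H → fault, frames [C, H]
W → fault, frames [C, H, W]
J → fault, frames [C, H, W, J]
W → hit
E → fault, evict C, frames [H, J, W, E]
W → hit
E → hit
C → fault, evict H, frames [J, W, E, C]
J → hit
C → hit
W → hit
C → hit
W → hit
C → hit
E → hit
W → hit
C → hit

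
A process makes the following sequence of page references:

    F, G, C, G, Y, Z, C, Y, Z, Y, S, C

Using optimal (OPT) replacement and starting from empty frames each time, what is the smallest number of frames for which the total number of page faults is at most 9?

f=1: 12 faults
f=2: 8 faults
f=3: 6 faults
f=4: 6 faults
f=5: 6 faults
f=6: 6 faults
Smallest f with faults ≤ 9 is 2.

2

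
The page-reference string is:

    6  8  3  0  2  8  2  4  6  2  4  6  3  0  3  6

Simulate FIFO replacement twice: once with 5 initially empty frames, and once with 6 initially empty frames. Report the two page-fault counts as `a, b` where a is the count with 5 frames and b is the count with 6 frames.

7, 6

5 frames: F F F F F . . F F . . . . . . . → 7 faults.
6 frames: F F F F F . . F . . . . . . . . → 6 faults.
6 < 7: adding a frame reduced faults, as is typical.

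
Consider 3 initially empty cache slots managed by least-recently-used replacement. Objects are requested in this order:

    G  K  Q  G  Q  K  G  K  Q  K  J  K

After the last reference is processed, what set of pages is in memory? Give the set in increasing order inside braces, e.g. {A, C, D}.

{J, K, Q}

G: miss, frames (G)
K: miss, frames (G K)
Q: miss, frames (G K Q)
G: hit
Q: hit
K: hit
G: hit
K: hit
Q: hit
K: hit
J: miss, evict G, frames (Q K J)
K: hit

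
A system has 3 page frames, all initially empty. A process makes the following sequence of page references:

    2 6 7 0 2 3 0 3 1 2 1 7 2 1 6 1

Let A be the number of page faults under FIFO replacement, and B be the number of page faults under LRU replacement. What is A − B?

1

Under FIFO: F F F F F F . . F . . F F . F F → 11 faults.
Under LRU: F F F F F F . . F F . F . . F . → 10 faults.
A − B = 11 − 10 = 1.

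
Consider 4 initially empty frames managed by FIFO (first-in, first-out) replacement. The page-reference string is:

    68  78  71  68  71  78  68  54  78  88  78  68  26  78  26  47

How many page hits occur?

68 -> fault, frames {68}
78 -> fault, frames {68,78}
71 -> fault, frames {68,78,71}
68 -> hit
71 -> hit
78 -> hit
68 -> hit
54 -> fault, frames {68,78,71,54}
78 -> hit
88 -> fault, evict 68, frames {78,71,54,88}
78 -> hit
68 -> fault, evict 78, frames {71,54,88,68}
26 -> fault, evict 71, frames {54,88,68,26}
78 -> fault, evict 54, frames {88,68,26,78}
26 -> hit
47 -> fault, evict 88, frames {68,26,78,47}
Hits: 7.

7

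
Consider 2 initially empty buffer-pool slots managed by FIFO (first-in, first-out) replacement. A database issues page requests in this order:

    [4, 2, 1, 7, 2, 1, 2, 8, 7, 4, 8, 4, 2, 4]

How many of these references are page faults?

12

4 → miss, frames (4)
2 → miss, frames (4 2)
1 → miss, evict 4, frames (2 1)
7 → miss, evict 2, frames (1 7)
2 → miss, evict 1, frames (7 2)
1 → miss, evict 7, frames (2 1)
2 → hit
8 → miss, evict 2, frames (1 8)
7 → miss, evict 1, frames (8 7)
4 → miss, evict 8, frames (7 4)
8 → miss, evict 7, frames (4 8)
4 → hit
2 → miss, evict 4, frames (8 2)
4 → miss, evict 8, frames (2 4)
Page faults: 12.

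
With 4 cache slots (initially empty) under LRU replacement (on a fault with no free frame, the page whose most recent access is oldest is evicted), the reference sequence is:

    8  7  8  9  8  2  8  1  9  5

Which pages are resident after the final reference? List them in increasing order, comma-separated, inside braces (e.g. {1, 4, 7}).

{1, 5, 8, 9}

8 → miss, frames (8)
7 → miss, frames (8 7)
8 → hit
9 → miss, frames (7 8 9)
8 → hit
2 → miss, frames (7 9 8 2)
8 → hit
1 → miss, evict 7, frames (9 2 8 1)
9 → hit
5 → miss, evict 2, frames (8 1 9 5)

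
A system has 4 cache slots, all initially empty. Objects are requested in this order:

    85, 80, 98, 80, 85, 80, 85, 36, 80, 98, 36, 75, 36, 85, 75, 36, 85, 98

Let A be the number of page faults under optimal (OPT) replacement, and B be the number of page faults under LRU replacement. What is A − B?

Under OPT: F F F . . . . F . . . F . . . . . . → 5 faults.
Under LRU: F F F . . . . F . . . F . F . . . . → 6 faults.
A − B = 5 − 6 = -1.

-1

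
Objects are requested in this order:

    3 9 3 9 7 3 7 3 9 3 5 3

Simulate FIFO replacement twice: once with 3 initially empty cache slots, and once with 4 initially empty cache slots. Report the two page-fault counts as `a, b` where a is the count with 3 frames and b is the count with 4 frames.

5, 4

3 frames: F F . . F . . . . . F F → 5 faults.
4 frames: F F . . F . . . . . F . → 4 faults.
4 < 5: adding a frame reduced faults, as is typical.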